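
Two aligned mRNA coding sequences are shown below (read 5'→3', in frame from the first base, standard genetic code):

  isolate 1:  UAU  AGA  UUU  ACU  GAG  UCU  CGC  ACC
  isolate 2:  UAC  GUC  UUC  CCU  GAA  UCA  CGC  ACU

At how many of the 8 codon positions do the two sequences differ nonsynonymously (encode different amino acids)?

2

Codon 1: UAU Tyr / UAC Tyr — synonymous.
Codon 2: AGA Arg / GUC Val — nonsynonymous.
Codon 3: UUU Phe / UUC Phe — synonymous.
Codon 4: ACU Thr / CCU Pro — nonsynonymous.
Codon 5: GAG Glu / GAA Glu — synonymous.
Codon 6: UCU Ser / UCA Ser — synonymous.
Codon 7: CGC Arg / CGC Arg — identical.
Codon 8: ACC Thr / ACU Thr — synonymous.
Nonsynonymous differences: 2.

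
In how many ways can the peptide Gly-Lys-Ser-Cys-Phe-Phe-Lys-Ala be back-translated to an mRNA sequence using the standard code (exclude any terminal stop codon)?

3072

Gly: 4 codons.
Lys: 2 codons.
Ser: 6 codons.
Cys: 2 codons.
Phe: 2 codons.
Phe: 2 codons.
Lys: 2 codons.
Ala: 4 codons.
4 × 2 × 6 × 2 × 2 × 2 × 2 × 4 = 3072.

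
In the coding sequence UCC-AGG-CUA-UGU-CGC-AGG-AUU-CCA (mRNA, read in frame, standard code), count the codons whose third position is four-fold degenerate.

Codon 1 UCC (Ser): third position 4-fold.
Codon 2 AGG (Arg): third position 2-fold.
Codon 3 CUA (Leu): third position 4-fold.
Codon 4 UGU (Cys): third position 2-fold.
Codon 5 CGC (Arg): third position 4-fold.
Codon 6 AGG (Arg): third position 2-fold.
Codon 7 AUU (Ile): third position 3-fold.
Codon 8 CCA (Pro): third position 4-fold.
Four-fold degenerate third positions: 4.

4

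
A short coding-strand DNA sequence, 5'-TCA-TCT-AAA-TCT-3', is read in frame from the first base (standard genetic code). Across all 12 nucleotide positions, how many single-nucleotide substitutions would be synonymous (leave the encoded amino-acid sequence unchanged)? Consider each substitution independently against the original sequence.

Codon 1 (TCA, Ser): 3 synonymous substitutions.
Codon 2 (TCT, Ser): 3 synonymous substitutions.
Codon 3 (AAA, Lys): 1 synonymous substitution.
Codon 4 (TCT, Ser): 3 synonymous substitutions.
Total: 3 + 3 + 1 + 3 = 10.

10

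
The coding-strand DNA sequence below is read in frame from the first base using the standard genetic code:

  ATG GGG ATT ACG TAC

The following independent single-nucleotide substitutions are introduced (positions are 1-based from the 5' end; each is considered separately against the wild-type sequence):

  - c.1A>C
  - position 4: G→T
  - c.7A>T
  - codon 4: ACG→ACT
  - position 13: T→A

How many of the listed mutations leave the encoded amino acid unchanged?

1

Codon 1: ATG (Met) → CTG (Leu) — missense.
Codon 2: GGG (Gly) → TGG (Trp) — missense.
Codon 3: ATT (Ile) → TTT (Phe) — missense.
Codon 4: ACG (Thr) → ACT (Thr) — synonymous.
Codon 5: TAC (Tyr) → AAC (Asn) — missense.
Synonymous: 1 of 5.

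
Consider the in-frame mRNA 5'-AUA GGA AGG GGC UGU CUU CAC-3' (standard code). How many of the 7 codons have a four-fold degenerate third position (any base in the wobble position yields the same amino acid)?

Codon 1 AUA (Ile): third position 3-fold.
Codon 2 GGA (Gly): third position 4-fold.
Codon 3 AGG (Arg): third position 2-fold.
Codon 4 GGC (Gly): third position 4-fold.
Codon 5 UGU (Cys): third position 2-fold.
Codon 6 CUU (Leu): third position 4-fold.
Codon 7 CAC (His): third position 2-fold.
Four-fold degenerate third positions: 3.

3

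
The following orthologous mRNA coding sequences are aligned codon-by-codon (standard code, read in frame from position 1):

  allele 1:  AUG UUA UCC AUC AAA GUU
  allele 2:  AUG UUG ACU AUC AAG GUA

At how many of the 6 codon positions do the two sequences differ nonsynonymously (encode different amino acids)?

1

Codon 1: AUG Met / AUG Met — identical.
Codon 2: UUA Leu / UUG Leu — synonymous.
Codon 3: UCC Ser / ACU Thr — nonsynonymous.
Codon 4: AUC Ile / AUC Ile — identical.
Codon 5: AAA Lys / AAG Lys — synonymous.
Codon 6: GUU Val / GUA Val — synonymous.
Nonsynonymous differences: 1.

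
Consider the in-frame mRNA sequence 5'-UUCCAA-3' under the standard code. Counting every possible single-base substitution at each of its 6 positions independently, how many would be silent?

2

Codon 1 (UUC, Phe): 1 synonymous substitution.
Codon 2 (CAA, Gln): 1 synonymous substitution.
Total: 1 + 1 = 2.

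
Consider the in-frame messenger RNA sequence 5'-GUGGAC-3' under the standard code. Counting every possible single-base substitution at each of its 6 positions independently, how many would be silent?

Codon 1 (GUG, Val): 3 synonymous substitutions.
Codon 2 (GAC, Asp): 1 synonymous substitution.
Total: 3 + 1 = 4.

4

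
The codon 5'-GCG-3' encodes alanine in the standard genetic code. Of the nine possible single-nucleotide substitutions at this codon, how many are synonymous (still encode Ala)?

Position 1: none → 0 synonymous.
Position 2: none → 0 synonymous.
Position 3: GCU, GCC, GCA → 3 synonymous.
Total: 0 + 0 + 3 = 3.

3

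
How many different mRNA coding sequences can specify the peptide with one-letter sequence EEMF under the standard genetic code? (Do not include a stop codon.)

Glu: 2 codons.
Glu: 2 codons.
Met: 1 codon.
Phe: 2 codons.
2 × 2 × 1 × 2 = 8.

8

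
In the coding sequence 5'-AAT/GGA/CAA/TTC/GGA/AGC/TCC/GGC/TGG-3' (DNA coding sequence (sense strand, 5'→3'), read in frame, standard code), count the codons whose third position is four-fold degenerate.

4

Codon 1 AAT (Asn): third position 2-fold.
Codon 2 GGA (Gly): third position 4-fold.
Codon 3 CAA (Gln): third position 2-fold.
Codon 4 TTC (Phe): third position 2-fold.
Codon 5 GGA (Gly): third position 4-fold.
Codon 6 AGC (Ser): third position 2-fold.
Codon 7 TCC (Ser): third position 4-fold.
Codon 8 GGC (Gly): third position 4-fold.
Codon 9 TGG (Trp): third position 1-fold.
Four-fold degenerate third positions: 4.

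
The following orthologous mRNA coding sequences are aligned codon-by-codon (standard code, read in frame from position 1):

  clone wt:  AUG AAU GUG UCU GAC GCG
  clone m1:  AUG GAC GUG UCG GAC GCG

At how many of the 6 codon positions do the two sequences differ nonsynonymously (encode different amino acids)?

1

Codon 1: AUG Met / AUG Met — identical.
Codon 2: AAU Asn / GAC Asp — nonsynonymous.
Codon 3: GUG Val / GUG Val — identical.
Codon 4: UCU Ser / UCG Ser — synonymous.
Codon 5: GAC Asp / GAC Asp — identical.
Codon 6: GCG Ala / GCG Ala — identical.
Nonsynonymous differences: 1.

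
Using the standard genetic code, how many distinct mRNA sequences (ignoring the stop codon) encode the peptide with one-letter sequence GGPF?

Gly: 4 codons.
Gly: 4 codons.
Pro: 4 codons.
Phe: 2 codons.
4 × 4 × 4 × 2 = 128.

128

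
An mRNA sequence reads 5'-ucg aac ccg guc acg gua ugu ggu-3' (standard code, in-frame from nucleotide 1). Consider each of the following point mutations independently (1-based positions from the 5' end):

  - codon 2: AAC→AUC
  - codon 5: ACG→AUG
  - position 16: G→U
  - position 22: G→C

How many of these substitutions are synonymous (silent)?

Codon 2: AAC (Asn) → AUC (Ile) — missense.
Codon 5: ACG (Thr) → AUG (Met) — missense.
Codon 6: GUA (Val) → UUA (Leu) — missense.
Codon 8: GGU (Gly) → CGU (Arg) — missense.
Synonymous: 0 of 4.

0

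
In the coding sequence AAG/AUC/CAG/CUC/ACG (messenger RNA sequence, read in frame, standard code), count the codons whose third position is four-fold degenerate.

2

Codon 1 AAG (Lys): third position 2-fold.
Codon 2 AUC (Ile): third position 3-fold.
Codon 3 CAG (Gln): third position 2-fold.
Codon 4 CUC (Leu): third position 4-fold.
Codon 5 ACG (Thr): third position 4-fold.
Four-fold degenerate third positions: 2.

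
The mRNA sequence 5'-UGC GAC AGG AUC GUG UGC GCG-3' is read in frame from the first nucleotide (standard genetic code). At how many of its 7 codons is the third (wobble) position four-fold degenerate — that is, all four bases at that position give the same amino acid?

Codon 1 UGC (Cys): third position 2-fold.
Codon 2 GAC (Asp): third position 2-fold.
Codon 3 AGG (Arg): third position 2-fold.
Codon 4 AUC (Ile): third position 3-fold.
Codon 5 GUG (Val): third position 4-fold.
Codon 6 UGC (Cys): third position 2-fold.
Codon 7 GCG (Ala): third position 4-fold.
Four-fold degenerate third positions: 2.

2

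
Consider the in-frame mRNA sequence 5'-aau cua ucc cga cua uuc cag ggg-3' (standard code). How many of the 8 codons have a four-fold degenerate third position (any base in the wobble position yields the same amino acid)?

5

Codon 1 AAU (Asn): third position 2-fold.
Codon 2 CUA (Leu): third position 4-fold.
Codon 3 UCC (Ser): third position 4-fold.
Codon 4 CGA (Arg): third position 4-fold.
Codon 5 CUA (Leu): third position 4-fold.
Codon 6 UUC (Phe): third position 2-fold.
Codon 7 CAG (Gln): third position 2-fold.
Codon 8 GGG (Gly): third position 4-fold.
Four-fold degenerate third positions: 5.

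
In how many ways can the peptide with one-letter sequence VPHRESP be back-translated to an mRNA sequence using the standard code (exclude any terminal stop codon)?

9216

Val: 4 codons.
Pro: 4 codons.
His: 2 codons.
Arg: 6 codons.
Glu: 2 codons.
Ser: 6 codons.
Pro: 4 codons.
4 × 4 × 2 × 6 × 2 × 6 × 4 = 9216.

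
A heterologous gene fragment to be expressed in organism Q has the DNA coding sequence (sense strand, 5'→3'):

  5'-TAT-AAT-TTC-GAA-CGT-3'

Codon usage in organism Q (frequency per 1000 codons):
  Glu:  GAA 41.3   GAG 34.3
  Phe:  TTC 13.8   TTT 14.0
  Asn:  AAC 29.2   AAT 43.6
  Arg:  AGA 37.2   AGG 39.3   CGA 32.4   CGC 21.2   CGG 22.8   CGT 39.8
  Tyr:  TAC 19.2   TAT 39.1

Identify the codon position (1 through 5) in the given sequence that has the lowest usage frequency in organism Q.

Codon 1 TAT (Tyr): 39.1 per 1000.
Codon 2 AAT (Asn): 43.6 per 1000.
Codon 3 TTC (Phe): 13.8 per 1000.
Codon 4 GAA (Glu): 41.3 per 1000.
Codon 5 CGT (Arg): 39.8 per 1000.
Lowest frequency is 13.8 at codon 3.

3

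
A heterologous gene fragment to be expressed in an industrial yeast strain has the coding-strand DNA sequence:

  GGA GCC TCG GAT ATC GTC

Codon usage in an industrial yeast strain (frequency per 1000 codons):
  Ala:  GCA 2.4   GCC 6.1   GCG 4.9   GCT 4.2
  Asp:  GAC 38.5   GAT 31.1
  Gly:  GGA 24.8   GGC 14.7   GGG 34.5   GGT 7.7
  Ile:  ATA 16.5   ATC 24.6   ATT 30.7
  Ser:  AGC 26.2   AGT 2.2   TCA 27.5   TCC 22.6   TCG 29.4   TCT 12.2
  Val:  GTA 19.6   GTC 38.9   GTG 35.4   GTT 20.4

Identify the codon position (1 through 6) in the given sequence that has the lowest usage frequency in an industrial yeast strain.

Codon 1 GGA (Gly): 24.8 per 1000.
Codon 2 GCC (Ala): 6.1 per 1000.
Codon 3 TCG (Ser): 29.4 per 1000.
Codon 4 GAT (Asp): 31.1 per 1000.
Codon 5 ATC (Ile): 24.6 per 1000.
Codon 6 GTC (Val): 38.9 per 1000.
Lowest frequency is 6.1 at codon 2.

2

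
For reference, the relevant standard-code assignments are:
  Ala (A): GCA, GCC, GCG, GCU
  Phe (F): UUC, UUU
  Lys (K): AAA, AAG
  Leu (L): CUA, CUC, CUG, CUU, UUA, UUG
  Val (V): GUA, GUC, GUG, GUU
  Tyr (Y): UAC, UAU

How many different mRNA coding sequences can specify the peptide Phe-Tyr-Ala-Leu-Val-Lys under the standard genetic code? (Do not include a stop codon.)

Phe: 2 codons.
Tyr: 2 codons.
Ala: 4 codons.
Leu: 6 codons.
Val: 4 codons.
Lys: 2 codons.
2 × 2 × 4 × 6 × 4 × 2 = 768.

768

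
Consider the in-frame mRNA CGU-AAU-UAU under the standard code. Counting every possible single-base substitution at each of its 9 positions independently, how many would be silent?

5

Codon 1 (CGU, Arg): 3 synonymous substitutions.
Codon 2 (AAU, Asn): 1 synonymous substitution.
Codon 3 (UAU, Tyr): 1 synonymous substitution.
Total: 3 + 1 + 1 = 5.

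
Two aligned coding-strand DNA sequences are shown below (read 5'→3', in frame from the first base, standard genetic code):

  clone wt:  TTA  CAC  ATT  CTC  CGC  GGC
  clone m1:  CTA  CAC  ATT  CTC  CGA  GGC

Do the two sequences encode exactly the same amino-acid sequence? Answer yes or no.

yes

Codon 1: TTA Leu / CTA Leu — synonymous.
Codon 2: CAC His / CAC His — identical.
Codon 3: ATT Ile / ATT Ile — identical.
Codon 4: CTC Leu / CTC Leu — identical.
Codon 5: CGC Arg / CGA Arg — synonymous.
Codon 6: GGC Gly / GGC Gly — identical.
Nonsynonymous differences: 0 → same protein.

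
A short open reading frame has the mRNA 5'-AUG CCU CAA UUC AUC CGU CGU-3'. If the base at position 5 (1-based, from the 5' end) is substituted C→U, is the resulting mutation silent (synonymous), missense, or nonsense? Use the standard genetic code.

Position 5 falls in codon 2: CCU → Pro.
After the substitution the codon is CUU → Leu.
Pro ≠ Leu, so this is a missense mutation.

missense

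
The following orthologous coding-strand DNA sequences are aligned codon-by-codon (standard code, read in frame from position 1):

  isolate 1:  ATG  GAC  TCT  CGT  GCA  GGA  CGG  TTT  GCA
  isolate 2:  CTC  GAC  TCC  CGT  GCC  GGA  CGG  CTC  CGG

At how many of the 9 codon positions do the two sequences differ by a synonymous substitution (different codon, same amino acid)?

Codon 1: ATG Met / CTC Leu — nonsynonymous.
Codon 2: GAC Asp / GAC Asp — identical.
Codon 3: TCT Ser / TCC Ser — synonymous.
Codon 4: CGT Arg / CGT Arg — identical.
Codon 5: GCA Ala / GCC Ala — synonymous.
Codon 6: GGA Gly / GGA Gly — identical.
Codon 7: CGG Arg / CGG Arg — identical.
Codon 8: TTT Phe / CTC Leu — nonsynonymous.
Codon 9: GCA Ala / CGG Arg — nonsynonymous.
Synonymous differences: 2.

2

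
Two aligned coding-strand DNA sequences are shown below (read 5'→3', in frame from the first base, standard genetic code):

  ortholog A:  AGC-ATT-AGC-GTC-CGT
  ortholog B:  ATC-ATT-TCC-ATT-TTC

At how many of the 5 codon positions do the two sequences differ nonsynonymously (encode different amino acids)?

Codon 1: AGC Ser / ATC Ile — nonsynonymous.
Codon 2: ATT Ile / ATT Ile — identical.
Codon 3: AGC Ser / TCC Ser — synonymous.
Codon 4: GTC Val / ATT Ile — nonsynonymous.
Codon 5: CGT Arg / TTC Phe — nonsynonymous.
Nonsynonymous differences: 3.

3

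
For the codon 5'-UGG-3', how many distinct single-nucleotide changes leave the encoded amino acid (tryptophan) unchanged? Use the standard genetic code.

Position 1: none → 0 synonymous.
Position 2: none → 0 synonymous.
Position 3: none → 0 synonymous.
Total: 0 + 0 + 0 = 0.

0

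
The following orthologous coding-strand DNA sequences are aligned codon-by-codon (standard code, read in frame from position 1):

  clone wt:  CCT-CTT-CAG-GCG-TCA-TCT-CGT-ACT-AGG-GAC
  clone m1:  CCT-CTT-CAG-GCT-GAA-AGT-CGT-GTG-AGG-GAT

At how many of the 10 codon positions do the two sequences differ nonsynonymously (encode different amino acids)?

Codon 1: CCT Pro / CCT Pro — identical.
Codon 2: CTT Leu / CTT Leu — identical.
Codon 3: CAG Gln / CAG Gln — identical.
Codon 4: GCG Ala / GCT Ala — synonymous.
Codon 5: TCA Ser / GAA Glu — nonsynonymous.
Codon 6: TCT Ser / AGT Ser — synonymous.
Codon 7: CGT Arg / CGT Arg — identical.
Codon 8: ACT Thr / GTG Val — nonsynonymous.
Codon 9: AGG Arg / AGG Arg — identical.
Codon 10: GAC Asp / GAT Asp — synonymous.
Nonsynonymous differences: 2.

2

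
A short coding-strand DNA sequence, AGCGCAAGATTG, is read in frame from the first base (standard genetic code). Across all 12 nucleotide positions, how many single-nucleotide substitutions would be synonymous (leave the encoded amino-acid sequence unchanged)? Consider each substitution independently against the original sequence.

Codon 1 (AGC, Ser): 1 synonymous substitution.
Codon 2 (GCA, Ala): 3 synonymous substitutions.
Codon 3 (AGA, Arg): 2 synonymous substitutions.
Codon 4 (TTG, Leu): 2 synonymous substitutions.
Total: 1 + 3 + 2 + 2 = 8.

8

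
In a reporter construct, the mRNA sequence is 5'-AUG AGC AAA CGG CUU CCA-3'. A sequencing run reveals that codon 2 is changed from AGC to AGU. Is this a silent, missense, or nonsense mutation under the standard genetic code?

silent

Position 6 falls in codon 2: AGC → Ser.
After the substitution the codon is AGU → Ser.
Both encode Ser, so the change is synonymous.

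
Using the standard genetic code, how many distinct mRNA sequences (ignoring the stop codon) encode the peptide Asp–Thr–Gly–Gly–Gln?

256

Asp: 2 codons.
Thr: 4 codons.
Gly: 4 codons.
Gly: 4 codons.
Gln: 2 codons.
2 × 4 × 4 × 4 × 2 = 256.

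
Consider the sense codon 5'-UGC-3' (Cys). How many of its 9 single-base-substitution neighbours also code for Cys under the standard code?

1

Position 1: none → 0 synonymous.
Position 2: none → 0 synonymous.
Position 3: UGU → 1 synonymous.
Total: 0 + 0 + 1 = 1.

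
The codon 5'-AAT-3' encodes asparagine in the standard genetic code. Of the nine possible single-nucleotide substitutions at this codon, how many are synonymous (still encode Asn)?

1

Position 1: none → 0 synonymous.
Position 2: none → 0 synonymous.
Position 3: AAC → 1 synonymous.
Total: 0 + 0 + 1 = 1.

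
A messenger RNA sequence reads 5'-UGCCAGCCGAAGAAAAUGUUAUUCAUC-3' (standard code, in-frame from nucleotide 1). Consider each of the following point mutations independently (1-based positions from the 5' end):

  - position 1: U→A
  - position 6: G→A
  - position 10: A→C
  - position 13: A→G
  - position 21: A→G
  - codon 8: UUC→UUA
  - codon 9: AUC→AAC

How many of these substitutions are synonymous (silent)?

Codon 1: UGC (Cys) → AGC (Ser) — missense.
Codon 2: CAG (Gln) → CAA (Gln) — synonymous.
Codon 4: AAG (Lys) → CAG (Gln) — missense.
Codon 5: AAA (Lys) → GAA (Glu) — missense.
Codon 7: UUA (Leu) → UUG (Leu) — synonymous.
Codon 8: UUC (Phe) → UUA (Leu) — missense.
Codon 9: AUC (Ile) → AAC (Asn) — missense.
Synonymous: 2 of 7.

2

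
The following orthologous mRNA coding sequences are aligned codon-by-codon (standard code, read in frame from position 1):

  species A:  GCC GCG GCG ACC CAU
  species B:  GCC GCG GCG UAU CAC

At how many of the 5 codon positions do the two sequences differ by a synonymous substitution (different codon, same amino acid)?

Codon 1: GCC Ala / GCC Ala — identical.
Codon 2: GCG Ala / GCG Ala — identical.
Codon 3: GCG Ala / GCG Ala — identical.
Codon 4: ACC Thr / UAU Tyr — nonsynonymous.
Codon 5: CAU His / CAC His — synonymous.
Synonymous differences: 1.

1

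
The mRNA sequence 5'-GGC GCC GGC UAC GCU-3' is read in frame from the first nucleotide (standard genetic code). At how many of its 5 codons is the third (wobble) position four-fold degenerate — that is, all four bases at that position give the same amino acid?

4

Codon 1 GGC (Gly): third position 4-fold.
Codon 2 GCC (Ala): third position 4-fold.
Codon 3 GGC (Gly): third position 4-fold.
Codon 4 UAC (Tyr): third position 2-fold.
Codon 5 GCU (Ala): third position 4-fold.
Four-fold degenerate third positions: 4.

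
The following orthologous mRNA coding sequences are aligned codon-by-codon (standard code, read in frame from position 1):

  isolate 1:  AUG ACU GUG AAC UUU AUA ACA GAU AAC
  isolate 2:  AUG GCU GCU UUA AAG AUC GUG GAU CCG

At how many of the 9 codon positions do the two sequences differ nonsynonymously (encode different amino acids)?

6

Codon 1: AUG Met / AUG Met — identical.
Codon 2: ACU Thr / GCU Ala — nonsynonymous.
Codon 3: GUG Val / GCU Ala — nonsynonymous.
Codon 4: AAC Asn / UUA Leu — nonsynonymous.
Codon 5: UUU Phe / AAG Lys — nonsynonymous.
Codon 6: AUA Ile / AUC Ile — synonymous.
Codon 7: ACA Thr / GUG Val — nonsynonymous.
Codon 8: GAU Asp / GAU Asp — identical.
Codon 9: AAC Asn / CCG Pro — nonsynonymous.
Nonsynonymous differences: 6.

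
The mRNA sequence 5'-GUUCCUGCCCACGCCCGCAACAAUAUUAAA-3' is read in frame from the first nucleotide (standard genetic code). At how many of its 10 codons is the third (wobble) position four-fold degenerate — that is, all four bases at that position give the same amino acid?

Codon 1 GUU (Val): third position 4-fold.
Codon 2 CCU (Pro): third position 4-fold.
Codon 3 GCC (Ala): third position 4-fold.
Codon 4 CAC (His): third position 2-fold.
Codon 5 GCC (Ala): third position 4-fold.
Codon 6 CGC (Arg): third position 4-fold.
Codon 7 AAC (Asn): third position 2-fold.
Codon 8 AAU (Asn): third position 2-fold.
Codon 9 AUU (Ile): third position 3-fold.
Codon 10 AAA (Lys): third position 2-fold.
Four-fold degenerate third positions: 5.

5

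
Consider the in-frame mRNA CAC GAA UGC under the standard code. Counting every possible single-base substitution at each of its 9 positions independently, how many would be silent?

Codon 1 (CAC, His): 1 synonymous substitution.
Codon 2 (GAA, Glu): 1 synonymous substitution.
Codon 3 (UGC, Cys): 1 synonymous substitution.
Total: 1 + 1 + 1 = 3.

3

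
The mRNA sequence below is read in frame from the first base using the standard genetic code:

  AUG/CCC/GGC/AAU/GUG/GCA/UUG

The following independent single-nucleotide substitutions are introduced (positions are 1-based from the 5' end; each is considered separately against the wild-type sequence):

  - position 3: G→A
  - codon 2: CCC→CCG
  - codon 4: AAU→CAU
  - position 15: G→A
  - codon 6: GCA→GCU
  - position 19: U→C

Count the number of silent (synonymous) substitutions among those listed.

Codon 1: AUG (Met) → AUA (Ile) — missense.
Codon 2: CCC (Pro) → CCG (Pro) — synonymous.
Codon 4: AAU (Asn) → CAU (His) — missense.
Codon 5: GUG (Val) → GUA (Val) — synonymous.
Codon 6: GCA (Ala) → GCU (Ala) — synonymous.
Codon 7: UUG (Leu) → CUG (Leu) — synonymous.
Synonymous: 4 of 6.

4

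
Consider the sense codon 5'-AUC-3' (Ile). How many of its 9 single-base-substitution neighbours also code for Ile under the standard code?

Position 1: none → 0 synonymous.
Position 2: none → 0 synonymous.
Position 3: AUU, AUA → 2 synonymous.
Total: 0 + 0 + 2 = 2.

2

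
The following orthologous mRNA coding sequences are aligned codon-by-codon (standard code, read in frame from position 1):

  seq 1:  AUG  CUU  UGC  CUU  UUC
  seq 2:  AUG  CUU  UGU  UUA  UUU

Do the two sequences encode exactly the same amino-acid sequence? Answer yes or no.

Codon 1: AUG Met / AUG Met — identical.
Codon 2: CUU Leu / CUU Leu — identical.
Codon 3: UGC Cys / UGU Cys — synonymous.
Codon 4: CUU Leu / UUA Leu — synonymous.
Codon 5: UUC Phe / UUU Phe — synonymous.
Nonsynonymous differences: 0 → same protein.

yes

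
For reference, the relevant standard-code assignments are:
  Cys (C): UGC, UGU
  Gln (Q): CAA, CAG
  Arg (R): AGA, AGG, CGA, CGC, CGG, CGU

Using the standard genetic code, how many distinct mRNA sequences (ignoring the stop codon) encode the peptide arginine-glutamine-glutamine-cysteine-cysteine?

96

Arg: 6 codons.
Gln: 2 codons.
Gln: 2 codons.
Cys: 2 codons.
Cys: 2 codons.
6 × 2 × 2 × 2 × 2 = 96.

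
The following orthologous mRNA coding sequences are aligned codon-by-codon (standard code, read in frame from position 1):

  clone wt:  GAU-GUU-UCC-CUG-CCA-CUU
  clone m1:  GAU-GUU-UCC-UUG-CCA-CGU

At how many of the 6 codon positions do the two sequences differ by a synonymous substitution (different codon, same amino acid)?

Codon 1: GAU Asp / GAU Asp — identical.
Codon 2: GUU Val / GUU Val — identical.
Codon 3: UCC Ser / UCC Ser — identical.
Codon 4: CUG Leu / UUG Leu — synonymous.
Codon 5: CCA Pro / CCA Pro — identical.
Codon 6: CUU Leu / CGU Arg — nonsynonymous.
Synonymous differences: 1.

1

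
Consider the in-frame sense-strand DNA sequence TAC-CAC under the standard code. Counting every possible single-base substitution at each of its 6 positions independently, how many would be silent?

2

Codon 1 (TAC, Tyr): 1 synonymous substitution.
Codon 2 (CAC, His): 1 synonymous substitution.
Total: 1 + 1 = 2.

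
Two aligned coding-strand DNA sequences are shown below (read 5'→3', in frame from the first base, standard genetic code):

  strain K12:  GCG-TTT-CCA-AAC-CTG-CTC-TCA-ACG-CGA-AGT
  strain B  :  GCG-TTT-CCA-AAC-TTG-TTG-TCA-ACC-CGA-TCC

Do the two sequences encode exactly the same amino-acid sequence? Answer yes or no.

yes

Codon 1: GCG Ala / GCG Ala — identical.
Codon 2: TTT Phe / TTT Phe — identical.
Codon 3: CCA Pro / CCA Pro — identical.
Codon 4: AAC Asn / AAC Asn — identical.
Codon 5: CTG Leu / TTG Leu — synonymous.
Codon 6: CTC Leu / TTG Leu — synonymous.
Codon 7: TCA Ser / TCA Ser — identical.
Codon 8: ACG Thr / ACC Thr — synonymous.
Codon 9: CGA Arg / CGA Arg — identical.
Codon 10: AGT Ser / TCC Ser — synonymous.
Nonsynonymous differences: 0 → same protein.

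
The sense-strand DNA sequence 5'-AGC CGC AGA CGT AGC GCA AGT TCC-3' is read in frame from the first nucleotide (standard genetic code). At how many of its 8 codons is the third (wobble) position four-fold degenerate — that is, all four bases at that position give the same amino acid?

4

Codon 1 AGC (Ser): third position 2-fold.
Codon 2 CGC (Arg): third position 4-fold.
Codon 3 AGA (Arg): third position 2-fold.
Codon 4 CGT (Arg): third position 4-fold.
Codon 5 AGC (Ser): third position 2-fold.
Codon 6 GCA (Ala): third position 4-fold.
Codon 7 AGT (Ser): third position 2-fold.
Codon 8 TCC (Ser): third position 4-fold.
Four-fold degenerate third positions: 4.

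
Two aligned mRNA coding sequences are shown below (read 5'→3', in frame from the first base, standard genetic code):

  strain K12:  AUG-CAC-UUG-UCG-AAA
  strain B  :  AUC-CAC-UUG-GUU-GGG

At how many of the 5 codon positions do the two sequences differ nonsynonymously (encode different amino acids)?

Codon 1: AUG Met / AUC Ile — nonsynonymous.
Codon 2: CAC His / CAC His — identical.
Codon 3: UUG Leu / UUG Leu — identical.
Codon 4: UCG Ser / GUU Val — nonsynonymous.
Codon 5: AAA Lys / GGG Gly — nonsynonymous.
Nonsynonymous differences: 3.

3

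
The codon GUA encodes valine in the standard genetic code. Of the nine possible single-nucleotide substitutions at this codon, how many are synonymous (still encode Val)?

Position 1: none → 0 synonymous.
Position 2: none → 0 synonymous.
Position 3: GUU, GUC, GUG → 3 synonymous.
Total: 0 + 0 + 3 = 3.

3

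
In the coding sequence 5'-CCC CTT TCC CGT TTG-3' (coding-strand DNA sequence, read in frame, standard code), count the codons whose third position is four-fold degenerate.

4

Codon 1 CCC (Pro): third position 4-fold.
Codon 2 CTT (Leu): third position 4-fold.
Codon 3 TCC (Ser): third position 4-fold.
Codon 4 CGT (Arg): third position 4-fold.
Codon 5 TTG (Leu): third position 2-fold.
Four-fold degenerate third positions: 4.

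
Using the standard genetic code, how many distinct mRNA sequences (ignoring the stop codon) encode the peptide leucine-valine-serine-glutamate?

Leu: 6 codons.
Val: 4 codons.
Ser: 6 codons.
Glu: 2 codons.
6 × 4 × 6 × 2 = 288.

288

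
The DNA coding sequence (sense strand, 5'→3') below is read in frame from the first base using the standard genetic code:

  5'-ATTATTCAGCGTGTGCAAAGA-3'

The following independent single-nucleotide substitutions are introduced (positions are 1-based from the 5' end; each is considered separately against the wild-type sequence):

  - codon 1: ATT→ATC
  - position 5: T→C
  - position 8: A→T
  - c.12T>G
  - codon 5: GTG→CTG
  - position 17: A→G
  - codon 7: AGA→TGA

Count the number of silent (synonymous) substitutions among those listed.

Codon 1: ATT (Ile) → ATC (Ile) — synonymous.
Codon 2: ATT (Ile) → ACT (Thr) — missense.
Codon 3: CAG (Gln) → CTG (Leu) — missense.
Codon 4: CGT (Arg) → CGG (Arg) — synonymous.
Codon 5: GTG (Val) → CTG (Leu) — missense.
Codon 6: CAA (Gln) → CGA (Arg) — missense.
Codon 7: AGA (Arg) → TGA (Stop) — nonsense.
Synonymous: 2 of 7.

2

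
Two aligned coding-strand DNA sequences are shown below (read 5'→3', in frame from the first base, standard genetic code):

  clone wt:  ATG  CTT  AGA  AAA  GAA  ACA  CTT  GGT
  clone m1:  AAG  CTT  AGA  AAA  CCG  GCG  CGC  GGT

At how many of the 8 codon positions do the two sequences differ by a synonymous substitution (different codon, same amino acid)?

Codon 1: ATG Met / AAG Lys — nonsynonymous.
Codon 2: CTT Leu / CTT Leu — identical.
Codon 3: AGA Arg / AGA Arg — identical.
Codon 4: AAA Lys / AAA Lys — identical.
Codon 5: GAA Glu / CCG Pro — nonsynonymous.
Codon 6: ACA Thr / GCG Ala — nonsynonymous.
Codon 7: CTT Leu / CGC Arg — nonsynonymous.
Codon 8: GGT Gly / GGT Gly — identical.
Synonymous differences: 0.

0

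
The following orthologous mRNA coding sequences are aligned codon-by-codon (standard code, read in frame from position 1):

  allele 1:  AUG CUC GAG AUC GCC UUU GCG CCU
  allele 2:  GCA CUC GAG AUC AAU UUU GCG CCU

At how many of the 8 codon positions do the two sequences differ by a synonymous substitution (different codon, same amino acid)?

Codon 1: AUG Met / GCA Ala — nonsynonymous.
Codon 2: CUC Leu / CUC Leu — identical.
Codon 3: GAG Glu / GAG Glu — identical.
Codon 4: AUC Ile / AUC Ile — identical.
Codon 5: GCC Ala / AAU Asn — nonsynonymous.
Codon 6: UUU Phe / UUU Phe — identical.
Codon 7: GCG Ala / GCG Ala — identical.
Codon 8: CCU Pro / CCU Pro — identical.
Synonymous differences: 0.

0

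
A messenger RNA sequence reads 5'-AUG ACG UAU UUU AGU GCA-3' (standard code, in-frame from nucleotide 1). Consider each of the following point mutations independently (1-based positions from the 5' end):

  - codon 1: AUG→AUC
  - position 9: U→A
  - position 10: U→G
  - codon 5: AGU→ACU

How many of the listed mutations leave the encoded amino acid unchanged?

0

Codon 1: AUG (Met) → AUC (Ile) — missense.
Codon 3: UAU (Tyr) → UAA (Stop) — nonsense.
Codon 4: UUU (Phe) → GUU (Val) — missense.
Codon 5: AGU (Ser) → ACU (Thr) — missense.
Synonymous: 0 of 4.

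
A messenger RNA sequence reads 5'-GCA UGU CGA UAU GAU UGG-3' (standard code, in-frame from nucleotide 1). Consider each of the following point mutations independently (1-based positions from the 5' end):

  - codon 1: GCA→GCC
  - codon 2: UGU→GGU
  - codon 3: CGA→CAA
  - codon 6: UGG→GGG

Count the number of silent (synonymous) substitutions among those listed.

Codon 1: GCA (Ala) → GCC (Ala) — synonymous.
Codon 2: UGU (Cys) → GGU (Gly) — missense.
Codon 3: CGA (Arg) → CAA (Gln) — missense.
Codon 6: UGG (Trp) → GGG (Gly) — missense.
Synonymous: 1 of 4.

1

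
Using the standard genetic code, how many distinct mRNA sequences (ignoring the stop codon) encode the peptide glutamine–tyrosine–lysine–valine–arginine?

Gln: 2 codons.
Tyr: 2 codons.
Lys: 2 codons.
Val: 4 codons.
Arg: 6 codons.
2 × 2 × 2 × 4 × 6 = 192.

192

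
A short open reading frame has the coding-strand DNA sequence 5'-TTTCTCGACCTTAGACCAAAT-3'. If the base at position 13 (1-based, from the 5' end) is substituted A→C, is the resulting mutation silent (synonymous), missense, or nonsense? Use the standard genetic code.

silent

Position 13 falls in codon 5: AGA → Arg.
After the substitution the codon is CGA → Arg.
Both encode Arg, so the change is synonymous.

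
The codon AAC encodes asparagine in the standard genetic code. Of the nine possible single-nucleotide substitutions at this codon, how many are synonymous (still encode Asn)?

1

Position 1: none → 0 synonymous.
Position 2: none → 0 synonymous.
Position 3: AAT → 1 synonymous.
Total: 0 + 0 + 1 = 1.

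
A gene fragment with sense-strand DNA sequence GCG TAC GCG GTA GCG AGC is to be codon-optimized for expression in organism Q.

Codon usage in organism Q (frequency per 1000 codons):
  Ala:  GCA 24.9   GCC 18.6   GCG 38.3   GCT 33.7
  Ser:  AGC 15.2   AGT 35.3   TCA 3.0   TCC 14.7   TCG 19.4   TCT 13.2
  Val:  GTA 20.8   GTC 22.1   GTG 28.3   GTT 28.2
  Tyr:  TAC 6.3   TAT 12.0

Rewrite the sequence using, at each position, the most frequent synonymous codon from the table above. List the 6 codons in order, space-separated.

GCG TAT GCG GTG GCG AGT

Codon 1 (Ala): best is GCG at 38.3.
Codon 2 (Tyr): best is TAT at 12.0.
Codon 3 (Ala): best is GCG at 38.3.
Codon 4 (Val): best is GTG at 28.3.
Codon 5 (Ala): best is GCG at 38.3.
Codon 6 (Ser): best is AGT at 35.3.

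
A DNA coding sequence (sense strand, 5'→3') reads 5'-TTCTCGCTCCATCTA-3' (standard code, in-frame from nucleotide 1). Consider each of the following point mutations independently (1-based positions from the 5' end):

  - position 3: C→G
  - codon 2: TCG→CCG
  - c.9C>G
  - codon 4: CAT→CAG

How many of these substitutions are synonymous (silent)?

Codon 1: TTC (Phe) → TTG (Leu) — missense.
Codon 2: TCG (Ser) → CCG (Pro) — missense.
Codon 3: CTC (Leu) → CTG (Leu) — synonymous.
Codon 4: CAT (His) → CAG (Gln) — missense.
Synonymous: 1 of 4.

1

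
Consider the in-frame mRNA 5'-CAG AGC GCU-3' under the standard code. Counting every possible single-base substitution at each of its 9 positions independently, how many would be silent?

5

Codon 1 (CAG, Gln): 1 synonymous substitution.
Codon 2 (AGC, Ser): 1 synonymous substitution.
Codon 3 (GCU, Ala): 3 synonymous substitutions.
Total: 1 + 1 + 3 = 5.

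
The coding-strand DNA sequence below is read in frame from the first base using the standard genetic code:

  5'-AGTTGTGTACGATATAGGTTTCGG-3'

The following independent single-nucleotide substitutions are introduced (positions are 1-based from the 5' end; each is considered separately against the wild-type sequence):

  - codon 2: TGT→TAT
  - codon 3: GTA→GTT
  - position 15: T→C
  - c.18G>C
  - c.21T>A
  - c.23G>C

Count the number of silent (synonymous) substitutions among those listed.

Codon 2: TGT (Cys) → TAT (Tyr) — missense.
Codon 3: GTA (Val) → GTT (Val) — synonymous.
Codon 5: TAT (Tyr) → TAC (Tyr) — synonymous.
Codon 6: AGG (Arg) → AGC (Ser) — missense.
Codon 7: TTT (Phe) → TTA (Leu) — missense.
Codon 8: CGG (Arg) → CCG (Pro) — missense.
Synonymous: 2 of 6.

2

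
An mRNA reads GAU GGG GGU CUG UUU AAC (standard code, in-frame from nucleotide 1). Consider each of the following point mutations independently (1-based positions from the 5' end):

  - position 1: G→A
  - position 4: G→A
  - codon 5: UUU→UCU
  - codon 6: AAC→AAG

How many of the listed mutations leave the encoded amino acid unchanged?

Codon 1: GAU (Asp) → AAU (Asn) — missense.
Codon 2: GGG (Gly) → AGG (Arg) — missense.
Codon 5: UUU (Phe) → UCU (Ser) — missense.
Codon 6: AAC (Asn) → AAG (Lys) — missense.
Synonymous: 0 of 4.

0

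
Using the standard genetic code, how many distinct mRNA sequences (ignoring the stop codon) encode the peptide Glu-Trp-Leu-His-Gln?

Glu: 2 codons.
Trp: 1 codon.
Leu: 6 codons.
His: 2 codons.
Gln: 2 codons.
2 × 1 × 6 × 2 × 2 = 48.

48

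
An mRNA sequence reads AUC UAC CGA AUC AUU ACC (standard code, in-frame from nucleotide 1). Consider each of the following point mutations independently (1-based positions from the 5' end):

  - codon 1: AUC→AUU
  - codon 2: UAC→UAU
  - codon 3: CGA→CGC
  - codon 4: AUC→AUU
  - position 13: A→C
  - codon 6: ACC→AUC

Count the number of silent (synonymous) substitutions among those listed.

4

Codon 1: AUC (Ile) → AUU (Ile) — synonymous.
Codon 2: UAC (Tyr) → UAU (Tyr) — synonymous.
Codon 3: CGA (Arg) → CGC (Arg) — synonymous.
Codon 4: AUC (Ile) → AUU (Ile) — synonymous.
Codon 5: AUU (Ile) → CUU (Leu) — missense.
Codon 6: ACC (Thr) → AUC (Ile) — missense.
Synonymous: 4 of 6.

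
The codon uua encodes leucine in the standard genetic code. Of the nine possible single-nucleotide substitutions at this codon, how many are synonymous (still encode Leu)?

Position 1: CUA → 1 synonymous.
Position 2: none → 0 synonymous.
Position 3: UUG → 1 synonymous.
Total: 1 + 0 + 1 = 2.

2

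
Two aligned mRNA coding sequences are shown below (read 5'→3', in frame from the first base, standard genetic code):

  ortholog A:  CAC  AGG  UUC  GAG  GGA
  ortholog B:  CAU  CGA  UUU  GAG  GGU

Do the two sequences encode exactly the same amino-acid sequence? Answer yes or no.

yes

Codon 1: CAC His / CAU His — synonymous.
Codon 2: AGG Arg / CGA Arg — synonymous.
Codon 3: UUC Phe / UUU Phe — synonymous.
Codon 4: GAG Glu / GAG Glu — identical.
Codon 5: GGA Gly / GGU Gly — synonymous.
Nonsynonymous differences: 0 → same protein.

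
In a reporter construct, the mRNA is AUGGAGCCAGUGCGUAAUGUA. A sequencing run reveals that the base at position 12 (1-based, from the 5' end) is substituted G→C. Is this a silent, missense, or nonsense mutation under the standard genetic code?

silent

Position 12 falls in codon 4: GUG → Val.
After the substitution the codon is GUC → Val.
Both encode Val, so the change is synonymous.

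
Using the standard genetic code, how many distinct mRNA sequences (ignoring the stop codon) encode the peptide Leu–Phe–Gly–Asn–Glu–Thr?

768

Leu: 6 codons.
Phe: 2 codons.
Gly: 4 codons.
Asn: 2 codons.
Glu: 2 codons.
Thr: 4 codons.
6 × 2 × 4 × 2 × 2 × 4 = 768.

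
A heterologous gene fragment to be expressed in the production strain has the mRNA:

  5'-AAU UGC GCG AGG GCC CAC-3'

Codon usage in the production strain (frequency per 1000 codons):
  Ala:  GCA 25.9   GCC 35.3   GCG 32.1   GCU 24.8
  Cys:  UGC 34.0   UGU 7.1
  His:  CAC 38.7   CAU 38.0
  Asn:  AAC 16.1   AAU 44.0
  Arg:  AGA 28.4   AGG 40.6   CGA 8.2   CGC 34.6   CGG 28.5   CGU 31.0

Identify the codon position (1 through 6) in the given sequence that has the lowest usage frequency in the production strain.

3

Codon 1 AAU (Asn): 44.0 per 1000.
Codon 2 UGC (Cys): 34.0 per 1000.
Codon 3 GCG (Ala): 32.1 per 1000.
Codon 4 AGG (Arg): 40.6 per 1000.
Codon 5 GCC (Ala): 35.3 per 1000.
Codon 6 CAC (His): 38.7 per 1000.
Lowest frequency is 32.1 at codon 3.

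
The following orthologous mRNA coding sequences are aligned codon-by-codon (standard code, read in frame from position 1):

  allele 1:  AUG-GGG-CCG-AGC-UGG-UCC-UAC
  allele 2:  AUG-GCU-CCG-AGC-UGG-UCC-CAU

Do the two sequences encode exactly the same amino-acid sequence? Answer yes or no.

Codon 1: AUG Met / AUG Met — identical.
Codon 2: GGG Gly / GCU Ala — nonsynonymous.
Codon 3: CCG Pro / CCG Pro — identical.
Codon 4: AGC Ser / AGC Ser — identical.
Codon 5: UGG Trp / UGG Trp — identical.
Codon 6: UCC Ser / UCC Ser — identical.
Codon 7: UAC Tyr / CAU His — nonsynonymous.
Nonsynonymous differences: 2 → different protein.

no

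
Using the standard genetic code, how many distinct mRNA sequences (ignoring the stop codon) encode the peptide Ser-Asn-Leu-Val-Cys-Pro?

2304

Ser: 6 codons.
Asn: 2 codons.
Leu: 6 codons.
Val: 4 codons.
Cys: 2 codons.
Pro: 4 codons.
6 × 2 × 6 × 4 × 2 × 4 = 2304.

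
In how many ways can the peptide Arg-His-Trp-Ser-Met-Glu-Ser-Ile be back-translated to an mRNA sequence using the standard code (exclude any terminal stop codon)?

Arg: 6 codons.
His: 2 codons.
Trp: 1 codon.
Ser: 6 codons.
Met: 1 codon.
Glu: 2 codons.
Ser: 6 codons.
Ile: 3 codons.
6 × 2 × 1 × 6 × 1 × 2 × 6 × 3 = 2592.

2592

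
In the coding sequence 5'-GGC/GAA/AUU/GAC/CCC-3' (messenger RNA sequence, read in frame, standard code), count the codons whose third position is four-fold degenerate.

2

Codon 1 GGC (Gly): third position 4-fold.
Codon 2 GAA (Glu): third position 2-fold.
Codon 3 AUU (Ile): third position 3-fold.
Codon 4 GAC (Asp): third position 2-fold.
Codon 5 CCC (Pro): third position 4-fold.
Four-fold degenerate third positions: 2.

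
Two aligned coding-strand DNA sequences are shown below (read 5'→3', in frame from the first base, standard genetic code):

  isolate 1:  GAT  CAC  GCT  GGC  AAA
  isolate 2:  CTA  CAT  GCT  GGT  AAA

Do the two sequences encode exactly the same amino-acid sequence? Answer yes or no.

no

Codon 1: GAT Asp / CTA Leu — nonsynonymous.
Codon 2: CAC His / CAT His — synonymous.
Codon 3: GCT Ala / GCT Ala — identical.
Codon 4: GGC Gly / GGT Gly — synonymous.
Codon 5: AAA Lys / AAA Lys — identical.
Nonsynonymous differences: 1 → different protein.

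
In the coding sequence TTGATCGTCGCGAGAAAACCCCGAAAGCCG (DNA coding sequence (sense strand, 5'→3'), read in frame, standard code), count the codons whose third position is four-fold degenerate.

Codon 1 TTG (Leu): third position 2-fold.
Codon 2 ATC (Ile): third position 3-fold.
Codon 3 GTC (Val): third position 4-fold.
Codon 4 GCG (Ala): third position 4-fold.
Codon 5 AGA (Arg): third position 2-fold.
Codon 6 AAA (Lys): third position 2-fold.
Codon 7 CCC (Pro): third position 4-fold.
Codon 8 CGA (Arg): third position 4-fold.
Codon 9 AAG (Lys): third position 2-fold.
Codon 10 CCG (Pro): third position 4-fold.
Four-fold degenerate third positions: 5.

5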